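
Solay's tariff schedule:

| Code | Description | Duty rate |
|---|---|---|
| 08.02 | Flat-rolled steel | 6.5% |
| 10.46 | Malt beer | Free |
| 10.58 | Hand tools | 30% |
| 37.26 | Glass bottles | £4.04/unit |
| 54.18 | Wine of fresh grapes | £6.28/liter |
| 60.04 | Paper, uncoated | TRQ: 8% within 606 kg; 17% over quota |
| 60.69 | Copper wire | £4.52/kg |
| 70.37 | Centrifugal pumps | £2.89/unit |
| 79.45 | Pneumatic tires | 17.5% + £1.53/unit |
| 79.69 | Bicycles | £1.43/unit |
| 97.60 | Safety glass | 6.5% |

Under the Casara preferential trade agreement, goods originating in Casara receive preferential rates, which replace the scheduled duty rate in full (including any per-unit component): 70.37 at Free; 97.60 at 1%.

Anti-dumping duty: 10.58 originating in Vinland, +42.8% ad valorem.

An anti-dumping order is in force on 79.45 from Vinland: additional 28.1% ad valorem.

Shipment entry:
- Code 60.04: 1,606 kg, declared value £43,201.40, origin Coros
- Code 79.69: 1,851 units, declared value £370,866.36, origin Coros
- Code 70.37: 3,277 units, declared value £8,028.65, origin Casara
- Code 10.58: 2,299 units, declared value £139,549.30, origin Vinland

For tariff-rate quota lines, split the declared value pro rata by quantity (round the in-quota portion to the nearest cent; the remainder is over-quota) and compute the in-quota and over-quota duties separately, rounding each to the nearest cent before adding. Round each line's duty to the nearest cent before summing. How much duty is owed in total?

£110,115.93

Line 1 (60.04, Coros, 1,606 kg, £43,201.40):
Code 60.04 is under a tariff-rate quota (threshold 606 kg). In-quota: 606 kg at 8%; over-quota: 1,000 kg at 17%.
Pro-rata value split: in-quota = £43,201.40 × 606/1,606 = £16,301.40; over-quota = £43,201.40 − £16,301.40 = £26,900.00.
In-quota duty = £16,301.40 × 8% = £1,304.11. Over-quota duty = £26,900.00 × 17% = £4,573.00.
Line duty = £1,304.11 + £4,573.00 = £5,877.11.
Line 2 (79.69, Coros, 1,851 units, £370,866.36):
Base rate for 79.69 is £1.43/unit.
Duty = 1,851 × £1.43 = £2,646.93.
Line 3 (70.37, Casara, 3,277 units, £8,028.65):
Base rate for 70.37 is £2.89/unit.
Origin Casara qualifies under the Solay–Casara agreement and 70.37 is covered: preferential rate Free applies instead.
Duty = £8,028.65 × 0% = £0.00.
Line 4 (10.58, Vinland, 2,299 units, £139,549.30):
Base rate for 10.58 is 30%.
Additional duty on 10.58 from Vinland: +42.8%. Applied ad valorem rate: 30% + 42.8% = 72.8%.
Duty = £139,549.30 × 72.8% = £101,591.89.
Total = £5,877.11 + £2,646.93 + £0.00 + £101,591.89 = £110,115.93.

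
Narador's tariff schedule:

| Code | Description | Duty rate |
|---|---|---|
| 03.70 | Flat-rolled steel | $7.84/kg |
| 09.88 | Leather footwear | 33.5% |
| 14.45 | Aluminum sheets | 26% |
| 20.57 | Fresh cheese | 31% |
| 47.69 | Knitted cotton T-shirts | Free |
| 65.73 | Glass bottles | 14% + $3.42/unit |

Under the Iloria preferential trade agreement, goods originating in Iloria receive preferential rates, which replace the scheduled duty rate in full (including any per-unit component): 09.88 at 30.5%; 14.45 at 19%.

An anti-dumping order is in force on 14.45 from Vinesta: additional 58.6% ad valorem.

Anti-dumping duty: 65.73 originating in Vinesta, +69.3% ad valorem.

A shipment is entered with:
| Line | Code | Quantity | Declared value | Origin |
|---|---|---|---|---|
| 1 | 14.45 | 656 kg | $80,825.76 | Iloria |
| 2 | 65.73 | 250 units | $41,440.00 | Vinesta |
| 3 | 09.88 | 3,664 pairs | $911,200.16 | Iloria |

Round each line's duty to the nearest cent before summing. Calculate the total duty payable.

Line 1 (14.45, Iloria, 656 kg, $80,825.76):
Base rate for 14.45 is 26%.
Origin Iloria qualifies under the Narador–Iloria agreement and 14.45 is covered: preferential rate 19% applies instead.
The additional-duty order on 14.45 targets Vinesta, not Iloria; it does not apply.
Duty = $80,825.76 × 19% = $15,356.89.
Line 2 (65.73, Vinesta, 250 units, $41,440.00):
Base rate for 65.73 is 14% + $3.42/unit.
Additional duty on 65.73 from Vinesta: +69.3%. Applied ad valorem rate: 14% + 69.3% = 83.3%.
Duty = $41,440.00 × 83.3% + 250 × $3.42 = $35,374.52.
Line 3 (09.88, Iloria, 3,664 pairs, $911,200.16):
Base rate for 09.88 is 33.5%.
Origin Iloria qualifies under the Narador–Iloria agreement and 09.88 is covered: preferential rate 30.5% applies instead.
Duty = $911,200.16 × 30.5% = $277,916.05.
Total = $15,356.89 + $35,374.52 + $277,916.05 = $328,647.46.

$328,647.46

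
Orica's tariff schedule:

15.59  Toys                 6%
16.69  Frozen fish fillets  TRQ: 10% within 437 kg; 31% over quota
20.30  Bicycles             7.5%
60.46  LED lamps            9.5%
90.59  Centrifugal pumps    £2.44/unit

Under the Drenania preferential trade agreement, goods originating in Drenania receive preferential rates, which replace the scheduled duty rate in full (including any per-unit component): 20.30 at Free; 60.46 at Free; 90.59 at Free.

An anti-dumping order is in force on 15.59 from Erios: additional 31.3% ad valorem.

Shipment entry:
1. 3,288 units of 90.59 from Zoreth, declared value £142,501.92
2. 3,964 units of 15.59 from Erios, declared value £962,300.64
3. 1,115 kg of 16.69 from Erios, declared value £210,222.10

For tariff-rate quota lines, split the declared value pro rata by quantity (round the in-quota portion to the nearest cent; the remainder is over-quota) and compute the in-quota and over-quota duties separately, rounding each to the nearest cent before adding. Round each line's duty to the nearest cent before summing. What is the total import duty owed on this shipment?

£414,827.40

Line 1 (90.59, Zoreth, 3,288 units, £142,501.92):
Base rate for 90.59 is £2.44/unit.
90.59 has an FTA preferential rate, but origin Zoreth is not Drenania; base rate stands.
Duty = 3,288 × £2.44 = £8,022.72.
Line 2 (15.59, Erios, 3,964 units, £962,300.64):
Base rate for 15.59 is 6%.
Additional duty on 15.59 from Erios: +31.3%. Applied ad valorem rate: 6% + 31.3% = 37.3%.
Duty = £962,300.64 × 37.3% = £358,938.14.
Line 3 (16.69, Erios, 1,115 kg, £210,222.10):
Code 16.69 is under a tariff-rate quota (threshold 437 kg). In-quota: 437 kg at 10%; over-quota: 678 kg at 31%.
Pro-rata value split: in-quota = £210,222.10 × 437/1,115 = £82,391.98; over-quota = £210,222.10 − £82,391.98 = £127,830.12.
In-quota duty = £82,391.98 × 10% = £8,239.20. Over-quota duty = £127,830.12 × 31% = £39,627.34.
Line duty = £8,239.20 + £39,627.34 = £47,866.54.
Total = £8,022.72 + £358,938.14 + £47,866.54 = £414,827.40.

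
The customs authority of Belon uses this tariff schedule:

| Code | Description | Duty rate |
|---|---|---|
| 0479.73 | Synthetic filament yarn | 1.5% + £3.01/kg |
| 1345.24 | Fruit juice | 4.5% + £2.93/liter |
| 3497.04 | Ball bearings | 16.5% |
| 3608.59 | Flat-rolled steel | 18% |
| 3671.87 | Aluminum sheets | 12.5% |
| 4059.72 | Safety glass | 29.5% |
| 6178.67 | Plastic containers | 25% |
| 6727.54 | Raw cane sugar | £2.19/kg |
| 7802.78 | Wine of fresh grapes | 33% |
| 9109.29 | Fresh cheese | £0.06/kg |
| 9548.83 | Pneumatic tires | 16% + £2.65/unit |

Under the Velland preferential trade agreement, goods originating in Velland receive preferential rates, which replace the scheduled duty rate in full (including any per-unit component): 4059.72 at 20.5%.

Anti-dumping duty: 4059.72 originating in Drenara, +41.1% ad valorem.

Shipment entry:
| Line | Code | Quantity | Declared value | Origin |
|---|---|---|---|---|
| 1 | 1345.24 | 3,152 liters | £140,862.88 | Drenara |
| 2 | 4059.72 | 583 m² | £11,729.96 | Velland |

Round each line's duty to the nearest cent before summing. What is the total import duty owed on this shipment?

£17,978.83

Line 1 (1345.24, Drenara, 3,152 liters, £140,862.88):
Base rate for 1345.24 is 4.5% + £2.93/liter.
Duty = £140,862.88 × 4.5% + 3,152 × £2.93 = £15,574.19.
Line 2 (4059.72, Velland, 583 m², £11,729.96):
Base rate for 4059.72 is 29.5%.
Origin Velland qualifies under the Belon–Velland agreement and 4059.72 is covered: preferential rate 20.5% applies instead.
The additional-duty order on 4059.72 targets Drenara, not Velland; it does not apply.
Duty = £11,729.96 × 20.5% = £2,404.64.
Total = £15,574.19 + £2,404.64 = £17,978.83.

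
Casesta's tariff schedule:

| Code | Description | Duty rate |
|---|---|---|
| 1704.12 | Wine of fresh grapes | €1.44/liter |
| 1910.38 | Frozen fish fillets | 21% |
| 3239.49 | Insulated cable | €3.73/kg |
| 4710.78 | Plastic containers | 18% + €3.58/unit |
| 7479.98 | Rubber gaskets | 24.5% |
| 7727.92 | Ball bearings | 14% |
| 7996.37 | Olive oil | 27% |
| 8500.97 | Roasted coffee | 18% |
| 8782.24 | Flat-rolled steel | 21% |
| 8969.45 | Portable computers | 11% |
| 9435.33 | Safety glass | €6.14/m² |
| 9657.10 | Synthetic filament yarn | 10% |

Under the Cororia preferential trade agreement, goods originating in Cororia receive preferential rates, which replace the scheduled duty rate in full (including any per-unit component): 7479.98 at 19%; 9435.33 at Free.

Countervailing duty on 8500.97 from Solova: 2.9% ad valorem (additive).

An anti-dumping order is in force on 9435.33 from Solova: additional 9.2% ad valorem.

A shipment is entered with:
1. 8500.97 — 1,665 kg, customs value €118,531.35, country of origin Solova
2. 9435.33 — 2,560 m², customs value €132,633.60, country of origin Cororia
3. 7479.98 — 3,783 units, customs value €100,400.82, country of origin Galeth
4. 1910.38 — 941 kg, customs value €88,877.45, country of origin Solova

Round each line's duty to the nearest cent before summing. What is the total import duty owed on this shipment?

€68,035.51

Line 1 (8500.97, Solova, 1,665 kg, €118,531.35):
Base rate for 8500.97 is 18%.
Additional duty on 8500.97 from Solova: +2.9%. Applied ad valorem rate: 18% + 2.9% = 20.9%.
Duty = €118,531.35 × 20.9% = €24,773.05.
Line 2 (9435.33, Cororia, 2,560 m², €132,633.60):
Base rate for 9435.33 is €6.14/m².
Origin Cororia qualifies under the Casesta–Cororia agreement and 9435.33 is covered: preferential rate Free applies instead.
The additional-duty order on 9435.33 targets Solova, not Cororia; it does not apply.
Duty = €132,633.60 × 0% = €0.00.
Line 3 (7479.98, Galeth, 3,783 units, €100,400.82):
Base rate for 7479.98 is 24.5%.
7479.98 has an FTA preferential rate, but origin Galeth is not Cororia; base rate stands.
Duty = €100,400.82 × 24.5% = €24,598.20.
Line 4 (1910.38, Solova, 941 kg, €88,877.45):
Base rate for 1910.38 is 21%.
Duty = €88,877.45 × 21% = €18,664.26.
Total = €24,773.05 + €0.00 + €24,598.20 + €18,664.26 = €68,035.51.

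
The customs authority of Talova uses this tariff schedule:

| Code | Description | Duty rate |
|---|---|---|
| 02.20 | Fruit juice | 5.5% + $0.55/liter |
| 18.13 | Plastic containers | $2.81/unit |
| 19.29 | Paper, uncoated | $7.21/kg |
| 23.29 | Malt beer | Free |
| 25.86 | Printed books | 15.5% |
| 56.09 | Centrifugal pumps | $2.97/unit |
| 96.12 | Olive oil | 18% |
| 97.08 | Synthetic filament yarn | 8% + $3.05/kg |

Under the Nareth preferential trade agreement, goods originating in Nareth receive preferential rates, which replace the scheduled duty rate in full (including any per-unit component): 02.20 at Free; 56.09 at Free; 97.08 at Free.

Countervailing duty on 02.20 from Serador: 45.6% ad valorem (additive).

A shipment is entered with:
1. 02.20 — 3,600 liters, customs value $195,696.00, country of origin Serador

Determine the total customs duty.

$101,980.66

Line 1 (02.20, Serador, 3,600 liters, $195,696.00):
Base rate for 02.20 is 5.5% + $0.55/liter.
02.20 has an FTA preferential rate, but origin Serador is not Nareth; base rate stands.
Additional duty on 02.20 from Serador: +45.6%. Applied ad valorem rate: 5.5% + 45.6% = 51.1%.
Duty = $195,696.00 × 51.1% + 3,600 × $0.55 = $101,980.66.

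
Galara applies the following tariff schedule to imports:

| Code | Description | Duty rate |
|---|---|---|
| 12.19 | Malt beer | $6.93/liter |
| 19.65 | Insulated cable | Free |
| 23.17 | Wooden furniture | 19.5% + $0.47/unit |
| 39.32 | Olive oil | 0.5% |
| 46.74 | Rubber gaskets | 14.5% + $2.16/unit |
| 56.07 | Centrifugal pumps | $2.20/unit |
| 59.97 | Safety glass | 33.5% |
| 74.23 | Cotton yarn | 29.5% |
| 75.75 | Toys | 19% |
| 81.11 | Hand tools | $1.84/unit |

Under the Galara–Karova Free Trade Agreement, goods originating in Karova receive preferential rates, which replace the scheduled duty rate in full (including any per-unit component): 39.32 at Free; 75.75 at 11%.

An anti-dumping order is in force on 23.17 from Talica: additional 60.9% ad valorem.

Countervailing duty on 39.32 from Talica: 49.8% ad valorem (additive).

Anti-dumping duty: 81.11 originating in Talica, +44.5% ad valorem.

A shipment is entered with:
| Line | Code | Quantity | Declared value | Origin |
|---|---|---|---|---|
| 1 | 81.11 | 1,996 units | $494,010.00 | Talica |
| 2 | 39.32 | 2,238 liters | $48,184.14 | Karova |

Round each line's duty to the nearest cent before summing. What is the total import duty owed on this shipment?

Line 1 (81.11, Talica, 1,996 units, $494,010.00):
Base rate for 81.11 is $1.84/unit.
Additional duty on 81.11 from Talica: +44.5% ad valorem. Applied ad valorem rate = 44.5%.
Duty = $494,010.00 × 44.5% + 1,996 × $1.84 = $223,507.09.
Line 2 (39.32, Karova, 2,238 liters, $48,184.14):
Base rate for 39.32 is 0.5%.
Origin Karova qualifies under the Galara–Karova agreement and 39.32 is covered: preferential rate Free applies instead.
The additional-duty order on 39.32 targets Talica, not Karova; it does not apply.
Duty = $48,184.14 × 0% = $0.00.
Total = $223,507.09 + $0.00 = $223,507.09.

$223,507.09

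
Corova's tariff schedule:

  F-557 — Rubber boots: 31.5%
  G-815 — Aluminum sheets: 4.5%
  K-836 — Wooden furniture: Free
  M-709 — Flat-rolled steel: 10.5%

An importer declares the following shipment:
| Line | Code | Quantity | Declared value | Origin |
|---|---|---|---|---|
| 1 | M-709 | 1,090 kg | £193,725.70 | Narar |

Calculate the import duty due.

Line 1 (M-709, Narar, 1,090 kg, £193,725.70):
Base rate for M-709 is 10.5%.
Duty = £193,725.70 × 10.5% = £20,341.20.

£20,341.20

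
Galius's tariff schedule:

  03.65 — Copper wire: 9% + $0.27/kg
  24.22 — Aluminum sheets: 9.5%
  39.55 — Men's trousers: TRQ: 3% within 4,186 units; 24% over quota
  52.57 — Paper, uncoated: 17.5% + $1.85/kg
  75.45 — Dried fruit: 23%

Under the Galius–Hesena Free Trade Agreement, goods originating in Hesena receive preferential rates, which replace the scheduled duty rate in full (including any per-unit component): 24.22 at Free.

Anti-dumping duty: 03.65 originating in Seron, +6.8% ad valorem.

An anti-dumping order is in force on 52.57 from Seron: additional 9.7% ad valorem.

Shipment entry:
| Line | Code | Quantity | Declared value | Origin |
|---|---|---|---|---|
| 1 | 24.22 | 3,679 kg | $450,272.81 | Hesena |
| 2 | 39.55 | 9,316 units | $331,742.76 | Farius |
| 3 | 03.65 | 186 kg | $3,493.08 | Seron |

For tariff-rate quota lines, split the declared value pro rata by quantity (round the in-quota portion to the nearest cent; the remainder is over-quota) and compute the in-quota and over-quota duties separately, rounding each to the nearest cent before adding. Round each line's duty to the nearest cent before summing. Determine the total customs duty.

Line 1 (24.22, Hesena, 3,679 kg, $450,272.81):
Base rate for 24.22 is 9.5%.
Origin Hesena qualifies under the Galius–Hesena agreement and 24.22 is covered: preferential rate Free applies instead.
Duty = $450,272.81 × 0% = $0.00.
Line 2 (39.55, Farius, 9,316 units, $331,742.76):
Code 39.55 is under a tariff-rate quota (threshold 4,186 units). In-quota: 4,186 units at 3%; over-quota: 5,130 units at 24%.
Pro-rata value split: in-quota = $331,742.76 × 4,186/9,316 = $149,063.46; over-quota = $331,742.76 − $149,063.46 = $182,679.30.
In-quota duty = $149,063.46 × 3% = $4,471.90. Over-quota duty = $182,679.30 × 24% = $43,843.03.
Line duty = $4,471.90 + $43,843.03 = $48,314.93.
Line 3 (03.65, Seron, 186 kg, $3,493.08):
Base rate for 03.65 is 9% + $0.27/kg.
Additional duty on 03.65 from Seron: +6.8%. Applied ad valorem rate: 9% + 6.8% = 15.8%.
Duty = $3,493.08 × 15.8% + 186 × $0.27 = $602.13.
Total = $0.00 + $48,314.93 + $602.13 = $48,917.06.

$48,917.06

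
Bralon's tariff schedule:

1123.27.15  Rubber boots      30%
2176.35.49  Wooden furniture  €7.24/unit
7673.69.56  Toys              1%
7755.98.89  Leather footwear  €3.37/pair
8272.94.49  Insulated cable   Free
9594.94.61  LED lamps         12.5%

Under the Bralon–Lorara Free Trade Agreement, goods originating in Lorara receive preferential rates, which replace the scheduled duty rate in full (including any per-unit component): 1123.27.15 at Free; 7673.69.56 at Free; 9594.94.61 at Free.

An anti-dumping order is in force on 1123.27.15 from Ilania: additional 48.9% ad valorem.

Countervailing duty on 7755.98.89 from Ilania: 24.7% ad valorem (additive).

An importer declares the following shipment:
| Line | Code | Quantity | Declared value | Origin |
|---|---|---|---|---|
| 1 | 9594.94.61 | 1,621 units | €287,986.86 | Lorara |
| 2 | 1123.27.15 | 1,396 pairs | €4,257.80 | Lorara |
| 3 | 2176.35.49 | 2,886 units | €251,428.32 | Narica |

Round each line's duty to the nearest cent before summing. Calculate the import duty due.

Line 1 (9594.94.61, Lorara, 1,621 units, €287,986.86):
Base rate for 9594.94.61 is 12.5%.
Origin Lorara qualifies under the Bralon–Lorara agreement and 9594.94.61 is covered: preferential rate Free applies instead.
Duty = €287,986.86 × 0% = €0.00.
Line 2 (1123.27.15, Lorara, 1,396 pairs, €4,257.80):
Base rate for 1123.27.15 is 30%.
Origin Lorara qualifies under the Bralon–Lorara agreement and 1123.27.15 is covered: preferential rate Free applies instead.
The additional-duty order on 1123.27.15 targets Ilania, not Lorara; it does not apply.
Duty = €4,257.80 × 0% = €0.00.
Line 3 (2176.35.49, Narica, 2,886 units, €251,428.32):
Base rate for 2176.35.49 is €7.24/unit.
Duty = 2,886 × €7.24 = €20,894.64.
Total = €0.00 + €0.00 + €20,894.64 = €20,894.64.

€20,894.64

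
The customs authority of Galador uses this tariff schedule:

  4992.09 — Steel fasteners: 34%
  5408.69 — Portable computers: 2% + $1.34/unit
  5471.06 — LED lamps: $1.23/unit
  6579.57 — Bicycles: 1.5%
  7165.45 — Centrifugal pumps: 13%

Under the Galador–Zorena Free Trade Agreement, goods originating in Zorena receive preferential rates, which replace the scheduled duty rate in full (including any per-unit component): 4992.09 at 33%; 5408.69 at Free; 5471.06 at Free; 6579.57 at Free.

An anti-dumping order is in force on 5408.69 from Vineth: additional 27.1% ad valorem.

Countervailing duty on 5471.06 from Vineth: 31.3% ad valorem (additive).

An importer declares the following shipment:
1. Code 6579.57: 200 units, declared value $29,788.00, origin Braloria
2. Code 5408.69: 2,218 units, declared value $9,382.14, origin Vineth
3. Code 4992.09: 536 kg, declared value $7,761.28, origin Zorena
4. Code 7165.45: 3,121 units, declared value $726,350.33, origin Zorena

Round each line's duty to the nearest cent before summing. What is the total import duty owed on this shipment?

$103,135.90

Line 1 (6579.57, Braloria, 200 units, $29,788.00):
Base rate for 6579.57 is 1.5%.
6579.57 has an FTA preferential rate, but origin Braloria is not Zorena; base rate stands.
Duty = $29,788.00 × 1.5% = $446.82.
Line 2 (5408.69, Vineth, 2,218 units, $9,382.14):
Base rate for 5408.69 is 2% + $1.34/unit.
5408.69 has an FTA preferential rate, but origin Vineth is not Zorena; base rate stands.
Additional duty on 5408.69 from Vineth: +27.1%. Applied ad valorem rate: 2% + 27.1% = 29.1%.
Duty = $9,382.14 × 29.1% + 2,218 × $1.34 = $5,702.32.
Line 3 (4992.09, Zorena, 536 kg, $7,761.28):
Base rate for 4992.09 is 34%.
Origin Zorena qualifies under the Galador–Zorena agreement and 4992.09 is covered: preferential rate 33% applies instead.
Duty = $7,761.28 × 33% = $2,561.22.
Line 4 (7165.45, Zorena, 3,121 units, $726,350.33):
Base rate for 7165.45 is 13%.
Origin Zorena is the FTA partner but 7165.45 is not on the preference list; base rate stands.
Duty = $726,350.33 × 13% = $94,425.54.
Total = $446.82 + $5,702.32 + $2,561.22 + $94,425.54 = $103,135.90.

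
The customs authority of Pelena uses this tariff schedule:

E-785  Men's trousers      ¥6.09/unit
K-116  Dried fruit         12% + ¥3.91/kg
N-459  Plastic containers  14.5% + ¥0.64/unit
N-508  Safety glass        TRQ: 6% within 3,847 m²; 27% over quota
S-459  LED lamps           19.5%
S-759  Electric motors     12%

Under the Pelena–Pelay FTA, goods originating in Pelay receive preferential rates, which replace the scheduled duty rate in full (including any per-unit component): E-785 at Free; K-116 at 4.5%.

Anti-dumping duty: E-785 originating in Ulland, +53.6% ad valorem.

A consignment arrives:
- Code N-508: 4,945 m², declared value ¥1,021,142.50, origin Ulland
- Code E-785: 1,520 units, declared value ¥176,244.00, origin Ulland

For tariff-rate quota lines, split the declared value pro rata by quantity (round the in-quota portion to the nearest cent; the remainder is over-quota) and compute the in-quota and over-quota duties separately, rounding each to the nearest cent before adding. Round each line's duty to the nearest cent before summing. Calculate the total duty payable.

¥212,606.90

Line 1 (N-508, Ulland, 4,945 m², ¥1,021,142.50):
Code N-508 is under a tariff-rate quota (threshold 3,847 m²). In-quota: 3,847 m² at 6%; over-quota: 1,098 m² at 27%.
Pro-rata value split: in-quota = ¥1,021,142.50 × 3,847/4,945 = ¥794,405.50; over-quota = ¥1,021,142.50 − ¥794,405.50 = ¥226,737.00.
In-quota duty = ¥794,405.50 × 6% = ¥47,664.33. Over-quota duty = ¥226,737.00 × 27% = ¥61,218.99.
Line duty = ¥47,664.33 + ¥61,218.99 = ¥108,883.32.
Line 2 (E-785, Ulland, 1,520 units, ¥176,244.00):
Base rate for E-785 is ¥6.09/unit.
E-785 has an FTA preferential rate, but origin Ulland is not Pelay; base rate stands.
Additional duty on E-785 from Ulland: +53.6% ad valorem. Applied ad valorem rate = 53.6%.
Duty = ¥176,244.00 × 53.6% + 1,520 × ¥6.09 = ¥103,723.58.
Total = ¥108,883.32 + ¥103,723.58 = ¥212,606.90.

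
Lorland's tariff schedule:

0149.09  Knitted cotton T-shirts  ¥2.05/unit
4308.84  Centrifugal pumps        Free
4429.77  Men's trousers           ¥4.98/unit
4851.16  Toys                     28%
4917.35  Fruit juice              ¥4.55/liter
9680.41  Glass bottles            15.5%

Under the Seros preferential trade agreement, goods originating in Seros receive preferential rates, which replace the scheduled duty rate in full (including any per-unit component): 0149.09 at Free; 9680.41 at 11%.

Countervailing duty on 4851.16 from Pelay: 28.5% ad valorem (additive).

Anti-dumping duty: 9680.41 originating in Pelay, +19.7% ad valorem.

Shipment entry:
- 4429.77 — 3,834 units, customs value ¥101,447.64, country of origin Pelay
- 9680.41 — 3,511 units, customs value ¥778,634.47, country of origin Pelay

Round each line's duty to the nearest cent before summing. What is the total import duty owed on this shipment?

¥293,172.65

Line 1 (4429.77, Pelay, 3,834 units, ¥101,447.64):
Base rate for 4429.77 is ¥4.98/unit.
Duty = 3,834 × ¥4.98 = ¥19,093.32.
Line 2 (9680.41, Pelay, 3,511 units, ¥778,634.47):
Base rate for 9680.41 is 15.5%.
9680.41 has an FTA preferential rate, but origin Pelay is not Seros; base rate stands.
Additional duty on 9680.41 from Pelay: +19.7%. Applied ad valorem rate: 15.5% + 19.7% = 35.2%.
Duty = ¥778,634.47 × 35.2% = ¥274,079.33.
Total = ¥19,093.32 + ¥274,079.33 = ¥293,172.65.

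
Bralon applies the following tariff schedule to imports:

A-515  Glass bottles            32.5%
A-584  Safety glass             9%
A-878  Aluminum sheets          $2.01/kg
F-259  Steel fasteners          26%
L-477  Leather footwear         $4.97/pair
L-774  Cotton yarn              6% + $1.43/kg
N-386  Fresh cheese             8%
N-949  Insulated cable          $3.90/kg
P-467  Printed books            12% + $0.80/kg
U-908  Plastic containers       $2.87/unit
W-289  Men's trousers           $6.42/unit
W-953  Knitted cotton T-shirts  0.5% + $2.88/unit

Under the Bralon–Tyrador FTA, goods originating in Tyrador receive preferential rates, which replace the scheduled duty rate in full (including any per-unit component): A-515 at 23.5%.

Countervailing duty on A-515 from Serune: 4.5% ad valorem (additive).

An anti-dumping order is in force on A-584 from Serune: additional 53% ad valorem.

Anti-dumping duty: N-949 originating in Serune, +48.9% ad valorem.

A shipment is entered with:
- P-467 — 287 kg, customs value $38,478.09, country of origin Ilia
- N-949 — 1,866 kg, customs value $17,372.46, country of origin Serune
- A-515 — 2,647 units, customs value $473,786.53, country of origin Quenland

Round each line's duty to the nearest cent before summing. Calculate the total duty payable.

$174,600.12

Line 1 (P-467, Ilia, 287 kg, $38,478.09):
Base rate for P-467 is 12% + $0.80/kg.
Duty = $38,478.09 × 12% + 287 × $0.80 = $4,846.97.
Line 2 (N-949, Serune, 1,866 kg, $17,372.46):
Base rate for N-949 is $3.90/kg.
Additional duty on N-949 from Serune: +48.9% ad valorem. Applied ad valorem rate = 48.9%.
Duty = $17,372.46 × 48.9% + 1,866 × $3.90 = $15,772.53.
Line 3 (A-515, Quenland, 2,647 units, $473,786.53):
Base rate for A-515 is 32.5%.
A-515 has an FTA preferential rate, but origin Quenland is not Tyrador; base rate stands.
The additional-duty order on A-515 targets Serune, not Quenland; it does not apply.
Duty = $473,786.53 × 32.5% = $153,980.62.
Total = $4,846.97 + $15,772.53 + $153,980.62 = $174,600.12.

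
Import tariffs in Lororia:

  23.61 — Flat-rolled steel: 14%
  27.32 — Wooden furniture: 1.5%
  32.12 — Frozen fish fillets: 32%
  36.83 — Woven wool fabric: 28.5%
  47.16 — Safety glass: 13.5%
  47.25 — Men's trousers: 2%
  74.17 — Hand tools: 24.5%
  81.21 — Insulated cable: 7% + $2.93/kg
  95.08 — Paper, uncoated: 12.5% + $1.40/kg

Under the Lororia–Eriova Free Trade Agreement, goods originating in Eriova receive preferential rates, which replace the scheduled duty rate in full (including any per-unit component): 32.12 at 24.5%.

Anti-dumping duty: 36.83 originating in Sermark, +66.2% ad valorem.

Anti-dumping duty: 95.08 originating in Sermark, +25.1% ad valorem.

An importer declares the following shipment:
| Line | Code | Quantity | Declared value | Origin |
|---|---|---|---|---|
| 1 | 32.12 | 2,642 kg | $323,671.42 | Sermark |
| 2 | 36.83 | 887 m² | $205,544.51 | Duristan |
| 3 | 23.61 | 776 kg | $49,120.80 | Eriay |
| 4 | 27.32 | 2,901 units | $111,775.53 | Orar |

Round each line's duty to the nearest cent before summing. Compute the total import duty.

$170,708.58

Line 1 (32.12, Sermark, 2,642 kg, $323,671.42):
Base rate for 32.12 is 32%.
32.12 has an FTA preferential rate, but origin Sermark is not Eriova; base rate stands.
Duty = $323,671.42 × 32% = $103,574.85.
Line 2 (36.83, Duristan, 887 m², $205,544.51):
Base rate for 36.83 is 28.5%.
The additional-duty order on 36.83 targets Sermark, not Duristan; it does not apply.
Duty = $205,544.51 × 28.5% = $58,580.19.
Line 3 (23.61, Eriay, 776 kg, $49,120.80):
Base rate for 23.61 is 14%.
Duty = $49,120.80 × 14% = $6,876.91.
Line 4 (27.32, Orar, 2,901 units, $111,775.53):
Base rate for 27.32 is 1.5%.
Duty = $111,775.53 × 1.5% = $1,676.63.
Total = $103,574.85 + $58,580.19 + $6,876.91 + $1,676.63 = $170,708.58.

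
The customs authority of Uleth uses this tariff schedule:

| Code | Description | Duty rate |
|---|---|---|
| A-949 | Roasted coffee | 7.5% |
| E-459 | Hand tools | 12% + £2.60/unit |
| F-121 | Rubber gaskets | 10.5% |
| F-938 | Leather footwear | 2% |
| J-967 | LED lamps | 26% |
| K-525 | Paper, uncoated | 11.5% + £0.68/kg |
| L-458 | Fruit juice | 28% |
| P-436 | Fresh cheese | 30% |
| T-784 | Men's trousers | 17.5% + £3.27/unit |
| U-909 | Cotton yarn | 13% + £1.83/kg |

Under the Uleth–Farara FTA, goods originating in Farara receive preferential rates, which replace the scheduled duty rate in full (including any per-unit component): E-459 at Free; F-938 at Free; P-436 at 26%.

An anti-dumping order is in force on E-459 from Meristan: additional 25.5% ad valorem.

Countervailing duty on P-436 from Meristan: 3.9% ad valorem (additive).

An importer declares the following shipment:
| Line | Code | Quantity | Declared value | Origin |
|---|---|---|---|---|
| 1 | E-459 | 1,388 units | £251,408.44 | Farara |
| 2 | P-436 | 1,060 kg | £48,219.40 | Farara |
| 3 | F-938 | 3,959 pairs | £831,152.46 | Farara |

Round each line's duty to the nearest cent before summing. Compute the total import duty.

£12,537.04

Line 1 (E-459, Farara, 1,388 units, £251,408.44):
Base rate for E-459 is 12% + £2.60/unit.
Origin Farara qualifies under the Uleth–Farara agreement and E-459 is covered: preferential rate Free applies instead.
The additional-duty order on E-459 targets Meristan, not Farara; it does not apply.
Duty = £251,408.44 × 0% = £0.00.
Line 2 (P-436, Farara, 1,060 kg, £48,219.40):
Base rate for P-436 is 30%.
Origin Farara qualifies under the Uleth–Farara agreement and P-436 is covered: preferential rate 26% applies instead.
The additional-duty order on P-436 targets Meristan, not Farara; it does not apply.
Duty = £48,219.40 × 26% = £12,537.04.
Line 3 (F-938, Farara, 3,959 pairs, £831,152.46):
Base rate for F-938 is 2%.
Origin Farara qualifies under the Uleth–Farara agreement and F-938 is covered: preferential rate Free applies instead.
Duty = £831,152.46 × 0% = £0.00.
Total = £0.00 + £12,537.04 + £0.00 = £12,537.04.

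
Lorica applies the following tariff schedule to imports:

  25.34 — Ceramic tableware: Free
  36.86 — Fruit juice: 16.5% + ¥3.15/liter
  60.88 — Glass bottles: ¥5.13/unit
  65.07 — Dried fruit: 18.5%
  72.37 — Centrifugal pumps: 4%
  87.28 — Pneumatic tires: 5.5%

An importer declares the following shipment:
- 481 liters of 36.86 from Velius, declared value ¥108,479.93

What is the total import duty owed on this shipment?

Line 1 (36.86, Velius, 481 liters, ¥108,479.93):
Base rate for 36.86 is 16.5% + ¥3.15/liter.
Duty = ¥108,479.93 × 16.5% + 481 × ¥3.15 = ¥19,414.34.

¥19,414.34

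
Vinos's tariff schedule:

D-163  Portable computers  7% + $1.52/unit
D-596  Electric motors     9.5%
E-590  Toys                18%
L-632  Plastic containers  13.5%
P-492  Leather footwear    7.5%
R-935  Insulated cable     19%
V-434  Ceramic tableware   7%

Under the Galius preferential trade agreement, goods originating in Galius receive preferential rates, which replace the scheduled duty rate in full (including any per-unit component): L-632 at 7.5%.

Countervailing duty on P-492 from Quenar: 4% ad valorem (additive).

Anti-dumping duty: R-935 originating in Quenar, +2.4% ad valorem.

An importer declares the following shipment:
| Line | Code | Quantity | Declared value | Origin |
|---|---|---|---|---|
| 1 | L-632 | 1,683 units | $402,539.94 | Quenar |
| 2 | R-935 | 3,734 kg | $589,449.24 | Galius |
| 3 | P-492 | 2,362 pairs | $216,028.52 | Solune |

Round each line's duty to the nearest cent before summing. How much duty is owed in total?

Line 1 (L-632, Quenar, 1,683 units, $402,539.94):
Base rate for L-632 is 13.5%.
L-632 has an FTA preferential rate, but origin Quenar is not Galius; base rate stands.
Duty = $402,539.94 × 13.5% = $54,342.89.
Line 2 (R-935, Galius, 3,734 kg, $589,449.24):
Base rate for R-935 is 19%.
Origin Galius is the FTA partner but R-935 is not on the preference list; base rate stands.
The additional-duty order on R-935 targets Quenar, not Galius; it does not apply.
Duty = $589,449.24 × 19% = $111,995.36.
Line 3 (P-492, Solune, 2,362 pairs, $216,028.52):
Base rate for P-492 is 7.5%.
The additional-duty order on P-492 targets Quenar, not Solune; it does not apply.
Duty = $216,028.52 × 7.5% = $16,202.14.
Total = $54,342.89 + $111,995.36 + $16,202.14 = $182,540.39.

$182,540.39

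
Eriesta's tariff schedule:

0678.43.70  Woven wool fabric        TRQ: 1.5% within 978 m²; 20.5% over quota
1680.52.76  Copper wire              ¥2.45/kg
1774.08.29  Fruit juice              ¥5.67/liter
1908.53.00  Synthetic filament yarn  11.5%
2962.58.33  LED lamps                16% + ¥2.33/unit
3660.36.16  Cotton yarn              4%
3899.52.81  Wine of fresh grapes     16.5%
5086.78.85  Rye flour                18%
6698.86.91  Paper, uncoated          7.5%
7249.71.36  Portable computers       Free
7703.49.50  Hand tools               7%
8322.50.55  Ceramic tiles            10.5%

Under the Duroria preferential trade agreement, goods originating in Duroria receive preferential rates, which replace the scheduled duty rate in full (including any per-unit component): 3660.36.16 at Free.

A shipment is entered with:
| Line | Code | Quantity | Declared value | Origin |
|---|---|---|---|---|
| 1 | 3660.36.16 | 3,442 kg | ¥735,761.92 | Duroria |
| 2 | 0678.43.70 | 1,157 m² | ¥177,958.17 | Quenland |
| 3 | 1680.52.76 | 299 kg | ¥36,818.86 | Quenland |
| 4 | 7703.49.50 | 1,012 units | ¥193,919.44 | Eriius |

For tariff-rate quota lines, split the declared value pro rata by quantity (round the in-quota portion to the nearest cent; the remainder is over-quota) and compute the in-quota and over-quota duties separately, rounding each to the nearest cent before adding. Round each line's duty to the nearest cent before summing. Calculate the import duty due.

¥22,207.36

Line 1 (3660.36.16, Duroria, 3,442 kg, ¥735,761.92):
Base rate for 3660.36.16 is 4%.
Origin Duroria qualifies under the Eriesta–Duroria agreement and 3660.36.16 is covered: preferential rate Free applies instead.
Duty = ¥735,761.92 × 0% = ¥0.00.
Line 2 (0678.43.70, Quenland, 1,157 m², ¥177,958.17):
Code 0678.43.70 is under a tariff-rate quota (threshold 978 m²). In-quota: 978 m² at 1.5%; over-quota: 179 m² at 20.5%.
Pro-rata value split: in-quota = ¥177,958.17 × 978/1,157 = ¥150,426.18; over-quota = ¥177,958.17 − ¥150,426.18 = ¥27,531.99.
In-quota duty = ¥150,426.18 × 1.5% = ¥2,256.39. Over-quota duty = ¥27,531.99 × 20.5% = ¥5,644.06.
Line duty = ¥2,256.39 + ¥5,644.06 = ¥7,900.45.
Line 3 (1680.52.76, Quenland, 299 kg, ¥36,818.86):
Base rate for 1680.52.76 is ¥2.45/kg.
Duty = 299 × ¥2.45 = ¥732.55.
Line 4 (7703.49.50, Eriius, 1,012 units, ¥193,919.44):
Base rate for 7703.49.50 is 7%.
Duty = ¥193,919.44 × 7% = ¥13,574.36.
Total = ¥0.00 + ¥7,900.45 + ¥732.55 + ¥13,574.36 = ¥22,207.36.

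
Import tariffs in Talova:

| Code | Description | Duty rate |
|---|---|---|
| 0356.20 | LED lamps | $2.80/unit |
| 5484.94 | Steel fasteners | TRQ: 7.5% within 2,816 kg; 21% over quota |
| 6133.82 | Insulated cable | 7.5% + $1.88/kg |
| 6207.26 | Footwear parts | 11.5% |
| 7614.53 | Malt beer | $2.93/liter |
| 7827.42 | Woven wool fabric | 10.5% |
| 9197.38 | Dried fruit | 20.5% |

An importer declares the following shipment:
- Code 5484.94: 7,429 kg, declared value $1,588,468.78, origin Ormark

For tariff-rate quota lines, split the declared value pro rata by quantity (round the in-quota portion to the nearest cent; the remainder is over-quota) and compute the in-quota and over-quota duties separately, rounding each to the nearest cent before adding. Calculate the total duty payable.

$252,292.63

Line 1 (5484.94, Ormark, 7,429 kg, $1,588,468.78):
Code 5484.94 is under a tariff-rate quota (threshold 2,816 kg). In-quota: 2,816 kg at 7.5%; over-quota: 4,613 kg at 21%.
Pro-rata value split: in-quota = $1,588,468.78 × 2,816/7,429 = $602,117.12; over-quota = $1,588,468.78 − $602,117.12 = $986,351.66.
In-quota duty = $602,117.12 × 7.5% = $45,158.78. Over-quota duty = $986,351.66 × 21% = $207,133.85.
Line duty = $45,158.78 + $207,133.85 = $252,292.63.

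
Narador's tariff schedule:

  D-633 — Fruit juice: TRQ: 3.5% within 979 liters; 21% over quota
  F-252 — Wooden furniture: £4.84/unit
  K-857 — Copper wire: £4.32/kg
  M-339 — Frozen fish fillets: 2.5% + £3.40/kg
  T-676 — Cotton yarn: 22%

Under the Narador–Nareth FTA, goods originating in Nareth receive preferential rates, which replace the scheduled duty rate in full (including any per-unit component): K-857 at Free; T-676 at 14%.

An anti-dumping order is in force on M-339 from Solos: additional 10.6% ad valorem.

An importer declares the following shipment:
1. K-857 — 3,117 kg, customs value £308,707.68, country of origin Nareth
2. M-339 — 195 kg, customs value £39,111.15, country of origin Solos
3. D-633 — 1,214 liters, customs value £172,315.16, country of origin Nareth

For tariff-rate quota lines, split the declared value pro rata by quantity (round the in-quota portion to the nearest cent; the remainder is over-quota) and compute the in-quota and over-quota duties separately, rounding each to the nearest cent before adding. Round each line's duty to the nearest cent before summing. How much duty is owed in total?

Line 1 (K-857, Nareth, 3,117 kg, £308,707.68):
Base rate for K-857 is £4.32/kg.
Origin Nareth qualifies under the Narador–Nareth agreement and K-857 is covered: preferential rate Free applies instead.
Duty = £308,707.68 × 0% = £0.00.
Line 2 (M-339, Solos, 195 kg, £39,111.15):
Base rate for M-339 is 2.5% + £3.40/kg.
Additional duty on M-339 from Solos: +10.6%. Applied ad valorem rate: 2.5% + 10.6% = 13.1%.
Duty = £39,111.15 × 13.1% + 195 × £3.40 = £5,786.56.
Line 3 (D-633, Nareth, 1,214 liters, £172,315.16):
Code D-633 is under a tariff-rate quota (threshold 979 liters). In-quota: 979 liters at 3.5%; over-quota: 235 liters at 21%.
Pro-rata value split: in-quota = £172,315.16 × 979/1,214 = £138,959.26; over-quota = £172,315.16 − £138,959.26 = £33,355.90.
In-quota duty = £138,959.26 × 3.5% = £4,863.57. Over-quota duty = £33,355.90 × 21% = £7,004.74.
Line duty = £4,863.57 + £7,004.74 = £11,868.31.
Total = £0.00 + £5,786.56 + £11,868.31 = £17,654.87.

£17,654.87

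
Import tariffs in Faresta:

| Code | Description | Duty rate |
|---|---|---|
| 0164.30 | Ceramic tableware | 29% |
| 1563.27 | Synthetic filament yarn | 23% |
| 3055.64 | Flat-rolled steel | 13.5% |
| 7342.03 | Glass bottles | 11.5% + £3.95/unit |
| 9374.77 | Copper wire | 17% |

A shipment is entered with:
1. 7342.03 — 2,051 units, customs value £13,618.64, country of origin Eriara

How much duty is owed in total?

Line 1 (7342.03, Eriara, 2,051 units, £13,618.64):
Base rate for 7342.03 is 11.5% + £3.95/unit.
Duty = £13,618.64 × 11.5% + 2,051 × £3.95 = £9,667.59.

£9,667.59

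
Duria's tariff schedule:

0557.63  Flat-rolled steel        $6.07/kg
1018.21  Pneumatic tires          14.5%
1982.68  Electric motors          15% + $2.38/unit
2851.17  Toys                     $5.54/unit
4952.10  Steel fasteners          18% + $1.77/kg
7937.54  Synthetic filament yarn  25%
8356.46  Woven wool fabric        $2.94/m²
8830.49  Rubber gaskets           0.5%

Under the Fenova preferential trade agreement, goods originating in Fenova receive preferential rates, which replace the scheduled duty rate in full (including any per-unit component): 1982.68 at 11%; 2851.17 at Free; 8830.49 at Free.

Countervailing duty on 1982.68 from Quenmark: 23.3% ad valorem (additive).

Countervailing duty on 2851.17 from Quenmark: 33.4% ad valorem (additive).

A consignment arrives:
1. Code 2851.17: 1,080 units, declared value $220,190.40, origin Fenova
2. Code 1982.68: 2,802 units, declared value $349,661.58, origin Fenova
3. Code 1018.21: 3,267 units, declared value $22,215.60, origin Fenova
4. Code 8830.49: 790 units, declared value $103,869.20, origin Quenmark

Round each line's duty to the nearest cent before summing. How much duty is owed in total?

Line 1 (2851.17, Fenova, 1,080 units, $220,190.40):
Base rate for 2851.17 is $5.54/unit.
Origin Fenova qualifies under the Duria–Fenova agreement and 2851.17 is covered: preferential rate Free applies instead.
The additional-duty order on 2851.17 targets Quenmark, not Fenova; it does not apply.
Duty = $220,190.40 × 0% = $0.00.
Line 2 (1982.68, Fenova, 2,802 units, $349,661.58):
Base rate for 1982.68 is 15% + $2.38/unit.
Origin Fenova qualifies under the Duria–Fenova agreement and 1982.68 is covered: preferential rate 11% applies instead.
The additional-duty order on 1982.68 targets Quenmark, not Fenova; it does not apply.
Duty = $349,661.58 × 11% = $38,462.77.
Line 3 (1018.21, Fenova, 3,267 units, $22,215.60):
Base rate for 1018.21 is 14.5%.
Origin Fenova is the FTA partner but 1018.21 is not on the preference list; base rate stands.
Duty = $22,215.60 × 14.5% = $3,221.26.
Line 4 (8830.49, Quenmark, 790 units, $103,869.20):
Base rate for 8830.49 is 0.5%.
8830.49 has an FTA preferential rate, but origin Quenmark is not Fenova; base rate stands.
Duty = $103,869.20 × 0.5% = $519.35.
Total = $0.00 + $38,462.77 + $3,221.26 + $519.35 = $42,203.38.

$42,203.38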